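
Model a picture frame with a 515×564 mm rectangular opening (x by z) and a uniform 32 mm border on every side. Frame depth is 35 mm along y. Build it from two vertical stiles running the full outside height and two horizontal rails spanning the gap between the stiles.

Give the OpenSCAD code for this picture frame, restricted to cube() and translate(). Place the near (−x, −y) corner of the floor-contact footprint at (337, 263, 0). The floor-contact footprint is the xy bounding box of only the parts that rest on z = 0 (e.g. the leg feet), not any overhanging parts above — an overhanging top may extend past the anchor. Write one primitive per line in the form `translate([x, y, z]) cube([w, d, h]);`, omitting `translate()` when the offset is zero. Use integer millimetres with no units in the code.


translate([337, 263, 0]) cube([32, 35, 628]);
translate([884, 263, 0]) cube([32, 35, 628]);
translate([369, 263, 0]) cube([515, 35, 32]);
translate([369, 263, 596]) cube([515, 35, 32]);


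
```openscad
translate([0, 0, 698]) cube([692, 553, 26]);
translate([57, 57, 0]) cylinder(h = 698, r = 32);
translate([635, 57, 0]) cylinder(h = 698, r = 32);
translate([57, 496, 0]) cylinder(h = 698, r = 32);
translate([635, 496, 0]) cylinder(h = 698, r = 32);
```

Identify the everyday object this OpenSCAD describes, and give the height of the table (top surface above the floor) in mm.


A table. The table height is 724 mm.

A 692×553×26 slab sits at z = 698 on four Ø64 mm round legs — a table. The top surface is at 698 + 26 = 724 mm.


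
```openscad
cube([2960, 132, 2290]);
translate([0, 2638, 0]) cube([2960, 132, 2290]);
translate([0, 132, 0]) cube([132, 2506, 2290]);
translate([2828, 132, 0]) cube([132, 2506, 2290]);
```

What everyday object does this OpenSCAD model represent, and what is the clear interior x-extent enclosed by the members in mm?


A house (or room) frame. The interior width is 2696 mm.

Four 2290 mm walls enclosing a rectangle with no floor or roof — a room or house frame. Outside width is 2960 mm and wall thickness is 132 mm, so the interior width is 2960 − 2 × 132 = 2696 mm.


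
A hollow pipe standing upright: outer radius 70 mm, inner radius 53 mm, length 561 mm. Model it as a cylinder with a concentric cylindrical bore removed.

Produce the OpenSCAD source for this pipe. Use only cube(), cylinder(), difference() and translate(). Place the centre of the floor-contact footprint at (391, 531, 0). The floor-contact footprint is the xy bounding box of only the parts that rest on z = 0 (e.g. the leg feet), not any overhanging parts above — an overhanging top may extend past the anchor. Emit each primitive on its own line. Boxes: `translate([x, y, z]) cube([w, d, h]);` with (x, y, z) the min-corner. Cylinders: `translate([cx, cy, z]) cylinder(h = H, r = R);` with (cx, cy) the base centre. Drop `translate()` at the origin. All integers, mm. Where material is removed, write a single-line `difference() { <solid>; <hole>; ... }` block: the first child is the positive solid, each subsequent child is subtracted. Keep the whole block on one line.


difference() { translate([391, 531, 0]) cylinder(h = 561, r = 70); translate([391, 531, 0]) cylinder(h = 561, r = 53); }


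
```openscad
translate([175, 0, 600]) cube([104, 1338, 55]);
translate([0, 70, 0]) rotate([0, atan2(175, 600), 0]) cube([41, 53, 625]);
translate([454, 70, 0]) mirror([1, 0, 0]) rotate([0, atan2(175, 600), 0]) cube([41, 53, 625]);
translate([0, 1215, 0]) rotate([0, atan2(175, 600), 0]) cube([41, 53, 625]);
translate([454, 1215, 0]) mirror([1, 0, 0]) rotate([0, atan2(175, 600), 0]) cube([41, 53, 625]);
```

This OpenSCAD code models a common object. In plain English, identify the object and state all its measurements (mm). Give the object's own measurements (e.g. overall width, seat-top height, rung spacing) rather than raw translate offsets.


A sawhorse. A 104×1338×55 mm beam (x, y, z) sits on two A-frame leg pairs. Each pair is two raked legs of 41×53 mm section (53 mm along y) splaying symmetrically in x. Each leg rises 600 mm vertically over 175 mm of horizontal reach and is 625 mm long along its own axis. Every leg's outer bottom edge rests on the floor and its outer top edge meets a bottom edge of the beam — the left legs (tilting toward +x) meet the beam's −x bottom edge, the right legs (their mirror images, tilting toward −x) meet its +x bottom edge — so the leg tops tuck under the beam, the beam's underside is 600 mm above the floor, and the feet are 454 mm apart outside-to-outside with the beam centred between them. The two leg pairs are set in 70 mm from either end of the beam.


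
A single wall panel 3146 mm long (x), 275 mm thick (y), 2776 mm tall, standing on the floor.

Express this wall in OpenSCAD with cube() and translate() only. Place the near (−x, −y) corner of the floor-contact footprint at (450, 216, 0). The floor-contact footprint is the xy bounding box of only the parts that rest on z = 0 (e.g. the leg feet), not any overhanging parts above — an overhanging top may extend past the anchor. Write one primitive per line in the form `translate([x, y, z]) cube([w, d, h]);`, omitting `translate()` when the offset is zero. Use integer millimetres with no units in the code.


translate([450, 216, 0]) cube([3146, 275, 2776]);


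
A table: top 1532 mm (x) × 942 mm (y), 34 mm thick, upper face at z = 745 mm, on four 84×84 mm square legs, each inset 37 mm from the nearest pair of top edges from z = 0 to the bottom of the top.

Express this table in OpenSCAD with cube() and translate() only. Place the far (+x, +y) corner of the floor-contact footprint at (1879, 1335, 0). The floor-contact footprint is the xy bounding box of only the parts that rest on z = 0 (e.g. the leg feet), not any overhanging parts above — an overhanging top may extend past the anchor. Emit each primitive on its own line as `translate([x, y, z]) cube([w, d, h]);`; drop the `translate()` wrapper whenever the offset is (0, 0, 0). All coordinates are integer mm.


// leg_h = 745 - 34 = 711
translate([384, 430, 711]) cube([1532, 942, 34]);
translate([421, 467, 0]) cube([84, 84, 711]);
translate([1795, 467, 0]) cube([84, 84, 711]);
translate([421, 1251, 0]) cube([84, 84, 711]);
translate([1795, 1251, 0]) cube([84, 84, 711]);


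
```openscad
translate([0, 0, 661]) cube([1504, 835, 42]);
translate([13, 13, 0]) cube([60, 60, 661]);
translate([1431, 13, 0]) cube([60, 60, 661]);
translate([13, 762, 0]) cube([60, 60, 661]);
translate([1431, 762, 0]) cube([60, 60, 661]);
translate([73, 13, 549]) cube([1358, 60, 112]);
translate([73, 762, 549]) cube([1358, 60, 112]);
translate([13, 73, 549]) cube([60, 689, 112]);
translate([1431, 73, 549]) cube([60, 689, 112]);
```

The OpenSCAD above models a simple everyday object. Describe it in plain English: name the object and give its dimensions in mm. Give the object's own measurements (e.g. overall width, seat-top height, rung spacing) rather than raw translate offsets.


A rectangular dining table. The top is 1504×835×42 mm with its upper surface at z = 703 mm. It stands on four 60×60 mm square legs, each inset 13 mm from the nearest pair of top edges, running from the floor to the underside of the top. Four apron rails, 60 mm thick and 112 mm tall, run between adjacent legs with their top edges flush with the underside of the top and their outer faces flush with the legs' outer faces.


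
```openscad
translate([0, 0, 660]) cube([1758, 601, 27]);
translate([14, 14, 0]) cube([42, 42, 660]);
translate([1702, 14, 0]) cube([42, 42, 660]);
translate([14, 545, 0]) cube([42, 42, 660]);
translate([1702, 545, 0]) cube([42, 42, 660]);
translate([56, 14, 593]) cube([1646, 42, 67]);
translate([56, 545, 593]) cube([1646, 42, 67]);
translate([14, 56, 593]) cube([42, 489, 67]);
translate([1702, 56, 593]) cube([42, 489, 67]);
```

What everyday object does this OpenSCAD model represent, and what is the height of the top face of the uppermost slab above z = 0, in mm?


A table. The table height is 687 mm.

A 1758×601×27 slab sits at z = 660 on four 42 mm square posts — a table. The top surface is at 660 + 27 = 687 mm.


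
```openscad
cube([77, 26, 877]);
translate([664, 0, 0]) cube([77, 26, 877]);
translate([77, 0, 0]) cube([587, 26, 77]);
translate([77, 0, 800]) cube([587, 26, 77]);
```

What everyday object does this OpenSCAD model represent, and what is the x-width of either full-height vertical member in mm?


A picture frame. The border width is 77 mm.

Four thin pieces enclosing a rectangular opening — a picture frame. The two full-height stiles are 877 mm tall; the top rail sits at z = 800 and is 77 mm tall, so the border above the opening is 877 − 800 = 77 mm, matching the stile x-width.


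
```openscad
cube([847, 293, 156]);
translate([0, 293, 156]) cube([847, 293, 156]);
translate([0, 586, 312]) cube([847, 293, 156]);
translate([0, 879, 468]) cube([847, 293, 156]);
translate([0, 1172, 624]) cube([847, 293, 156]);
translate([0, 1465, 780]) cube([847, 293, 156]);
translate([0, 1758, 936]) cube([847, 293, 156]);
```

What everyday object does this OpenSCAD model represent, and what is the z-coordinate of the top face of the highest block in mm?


A staircase. The total rise is 1092 mm.

7 identical blocks, each offset up and back from the previous — a staircase. Each step is 156 mm tall and there are 7 of them, so the total rise is 7 × 156 = 1092 mm.


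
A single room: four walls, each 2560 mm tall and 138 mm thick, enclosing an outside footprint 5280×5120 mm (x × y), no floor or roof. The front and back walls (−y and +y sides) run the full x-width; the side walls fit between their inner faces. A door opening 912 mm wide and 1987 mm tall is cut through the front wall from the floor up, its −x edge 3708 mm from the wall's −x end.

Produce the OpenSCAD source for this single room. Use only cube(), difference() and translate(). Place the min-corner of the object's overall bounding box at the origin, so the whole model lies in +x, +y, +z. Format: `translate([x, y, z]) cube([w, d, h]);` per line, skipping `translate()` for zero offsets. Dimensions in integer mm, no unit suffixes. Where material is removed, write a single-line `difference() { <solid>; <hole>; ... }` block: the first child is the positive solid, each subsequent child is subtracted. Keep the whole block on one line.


difference() { cube([5280, 138, 2560]); translate([3708, 0, 0]) cube([912, 138, 1987]); }
translate([0, 4982, 0]) cube([5280, 138, 2560]);
translate([0, 138, 0]) cube([138, 4844, 2560]);
translate([5142, 138, 0]) cube([138, 4844, 2560]);


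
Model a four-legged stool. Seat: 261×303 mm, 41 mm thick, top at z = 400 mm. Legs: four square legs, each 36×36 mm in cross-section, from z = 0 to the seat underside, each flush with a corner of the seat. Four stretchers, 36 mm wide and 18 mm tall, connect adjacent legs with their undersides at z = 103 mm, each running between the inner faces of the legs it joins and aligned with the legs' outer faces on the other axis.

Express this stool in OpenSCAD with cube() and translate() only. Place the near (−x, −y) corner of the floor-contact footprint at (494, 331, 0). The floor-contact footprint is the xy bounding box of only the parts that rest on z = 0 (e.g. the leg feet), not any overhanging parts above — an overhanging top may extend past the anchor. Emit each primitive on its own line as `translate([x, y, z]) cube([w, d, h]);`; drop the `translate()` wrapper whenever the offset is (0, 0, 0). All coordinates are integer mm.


translate([494, 331, 359]) cube([261, 303, 41]);
translate([494, 331, 0]) cube([36, 36, 359]);
translate([719, 331, 0]) cube([36, 36, 359]);
translate([494, 598, 0]) cube([36, 36, 359]);
translate([719, 598, 0]) cube([36, 36, 359]);
translate([530, 331, 103]) cube([189, 36, 18]);
translate([530, 598, 103]) cube([189, 36, 18]);
translate([494, 367, 103]) cube([36, 231, 18]);
translate([719, 367, 103]) cube([36, 231, 18]);


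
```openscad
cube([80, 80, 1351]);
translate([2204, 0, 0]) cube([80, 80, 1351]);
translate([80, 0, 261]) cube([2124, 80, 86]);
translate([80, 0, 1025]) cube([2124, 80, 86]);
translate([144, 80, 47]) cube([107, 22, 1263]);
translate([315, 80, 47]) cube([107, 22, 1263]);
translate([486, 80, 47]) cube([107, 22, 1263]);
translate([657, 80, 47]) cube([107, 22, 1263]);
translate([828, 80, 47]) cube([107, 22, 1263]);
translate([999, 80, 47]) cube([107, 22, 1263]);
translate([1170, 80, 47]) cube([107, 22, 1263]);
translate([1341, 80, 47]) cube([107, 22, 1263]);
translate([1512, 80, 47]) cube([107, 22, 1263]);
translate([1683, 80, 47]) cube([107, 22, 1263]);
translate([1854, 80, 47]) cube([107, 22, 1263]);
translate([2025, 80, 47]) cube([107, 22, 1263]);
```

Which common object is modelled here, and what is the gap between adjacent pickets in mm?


A fence section. The picket gap is 64 mm.

Two posts, two rails, 12 pickets — a fence section. Span 2124 mm holds 12 pickets of 107 mm with 13 equal gaps: ⌊(2124 − 12·107) / 13⌋ = 64 mm.


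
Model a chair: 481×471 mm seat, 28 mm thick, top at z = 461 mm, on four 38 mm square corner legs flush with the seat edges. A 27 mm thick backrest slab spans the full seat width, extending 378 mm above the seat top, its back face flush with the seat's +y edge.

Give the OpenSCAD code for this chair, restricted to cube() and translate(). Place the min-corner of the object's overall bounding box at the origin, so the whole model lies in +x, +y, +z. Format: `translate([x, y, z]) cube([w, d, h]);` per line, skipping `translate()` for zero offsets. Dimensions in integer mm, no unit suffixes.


translate([0, 0, 433]) cube([481, 471, 28]);
cube([38, 38, 433]);
translate([443, 0, 0]) cube([38, 38, 433]);
translate([0, 433, 0]) cube([38, 38, 433]);
translate([443, 433, 0]) cube([38, 38, 433]);
translate([0, 444, 461]) cube([481, 27, 378]);


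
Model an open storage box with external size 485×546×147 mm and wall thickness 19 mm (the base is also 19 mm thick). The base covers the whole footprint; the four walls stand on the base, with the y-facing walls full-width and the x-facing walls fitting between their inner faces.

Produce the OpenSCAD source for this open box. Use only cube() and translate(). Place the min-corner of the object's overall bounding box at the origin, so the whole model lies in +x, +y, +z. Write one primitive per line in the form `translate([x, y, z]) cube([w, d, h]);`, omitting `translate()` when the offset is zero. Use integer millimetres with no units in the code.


cube([485, 546, 19]);
translate([0, 0, 19]) cube([485, 19, 128]);
translate([0, 527, 19]) cube([485, 19, 128]);
translate([0, 19, 19]) cube([19, 508, 128]);
translate([466, 19, 19]) cube([19, 508, 128]);


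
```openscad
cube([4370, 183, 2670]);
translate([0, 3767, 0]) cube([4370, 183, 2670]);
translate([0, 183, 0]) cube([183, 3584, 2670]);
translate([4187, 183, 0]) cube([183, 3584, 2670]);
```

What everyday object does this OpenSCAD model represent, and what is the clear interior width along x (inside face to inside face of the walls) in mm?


A house (or room) frame. The interior width is 4004 mm.

Four 2670 mm walls enclosing a rectangle with no floor or roof — a room or house frame. Outside width is 4370 mm and wall thickness is 183 mm, so the interior width is 4370 − 2 × 183 = 4004 mm.


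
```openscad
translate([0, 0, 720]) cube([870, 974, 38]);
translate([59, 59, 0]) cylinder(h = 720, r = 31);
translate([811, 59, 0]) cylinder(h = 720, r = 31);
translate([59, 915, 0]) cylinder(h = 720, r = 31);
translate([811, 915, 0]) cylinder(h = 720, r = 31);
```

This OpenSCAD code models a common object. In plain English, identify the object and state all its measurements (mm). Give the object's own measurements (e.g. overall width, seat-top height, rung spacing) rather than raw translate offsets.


A table: top 870 mm (x) × 974 mm (y), 38 mm thick, upper face at z = 758 mm, on four round legs of 62 mm diameter, each leg's bounding box inset 28 mm from the nearest pair of top edges from z = 0 to the bottom of the top.


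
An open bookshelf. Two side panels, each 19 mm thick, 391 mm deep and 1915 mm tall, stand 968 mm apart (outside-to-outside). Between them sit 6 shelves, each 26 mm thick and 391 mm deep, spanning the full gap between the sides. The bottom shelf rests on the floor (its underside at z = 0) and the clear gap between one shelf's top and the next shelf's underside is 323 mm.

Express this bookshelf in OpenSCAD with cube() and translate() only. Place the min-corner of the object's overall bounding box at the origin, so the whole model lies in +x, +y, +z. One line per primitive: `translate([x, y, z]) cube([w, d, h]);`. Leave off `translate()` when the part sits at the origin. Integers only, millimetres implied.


cube([19, 391, 1915]);
translate([949, 0, 0]) cube([19, 391, 1915]);
translate([19, 0, 0]) cube([930, 391, 26]);
translate([19, 0, 349]) cube([930, 391, 26]);
translate([19, 0, 698]) cube([930, 391, 26]);
translate([19, 0, 1047]) cube([930, 391, 26]);
translate([19, 0, 1396]) cube([930, 391, 26]);
translate([19, 0, 1745]) cube([930, 391, 26]);


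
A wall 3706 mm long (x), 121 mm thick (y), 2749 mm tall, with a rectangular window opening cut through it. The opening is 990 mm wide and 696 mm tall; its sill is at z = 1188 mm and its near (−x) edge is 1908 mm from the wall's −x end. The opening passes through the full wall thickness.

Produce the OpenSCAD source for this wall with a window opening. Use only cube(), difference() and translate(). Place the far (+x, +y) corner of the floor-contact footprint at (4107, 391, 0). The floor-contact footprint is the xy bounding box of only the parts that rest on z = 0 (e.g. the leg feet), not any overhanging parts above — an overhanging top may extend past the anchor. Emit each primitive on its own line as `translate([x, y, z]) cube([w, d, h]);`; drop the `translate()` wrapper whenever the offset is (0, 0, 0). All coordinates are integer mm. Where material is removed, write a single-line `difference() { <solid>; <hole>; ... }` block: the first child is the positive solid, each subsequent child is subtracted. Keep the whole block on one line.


difference() { translate([401, 270, 0]) cube([3706, 121, 2749]); translate([2309, 270, 1188]) cube([990, 121, 696]); }


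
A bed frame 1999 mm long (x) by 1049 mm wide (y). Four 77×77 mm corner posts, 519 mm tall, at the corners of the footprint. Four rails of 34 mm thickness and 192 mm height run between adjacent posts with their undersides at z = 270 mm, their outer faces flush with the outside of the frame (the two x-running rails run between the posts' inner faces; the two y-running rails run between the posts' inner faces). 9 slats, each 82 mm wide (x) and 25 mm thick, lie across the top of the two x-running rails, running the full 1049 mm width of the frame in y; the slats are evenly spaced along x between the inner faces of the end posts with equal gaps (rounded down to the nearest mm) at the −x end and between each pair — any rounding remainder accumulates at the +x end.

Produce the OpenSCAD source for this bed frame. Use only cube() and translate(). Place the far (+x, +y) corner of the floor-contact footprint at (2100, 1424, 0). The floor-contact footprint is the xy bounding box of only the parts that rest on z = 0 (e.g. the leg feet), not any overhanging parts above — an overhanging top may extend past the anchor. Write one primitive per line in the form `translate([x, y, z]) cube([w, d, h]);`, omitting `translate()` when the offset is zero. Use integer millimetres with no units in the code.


translate([101, 375, 0]) cube([77, 77, 519]);
translate([101, 1347, 0]) cube([77, 77, 519]);
translate([2023, 375, 0]) cube([77, 77, 519]);
translate([2023, 1347, 0]) cube([77, 77, 519]);
translate([178, 375, 270]) cube([1845, 34, 192]);
translate([178, 1390, 270]) cube([1845, 34, 192]);
translate([101, 452, 270]) cube([34, 895, 192]);
translate([2066, 452, 270]) cube([34, 895, 192]);
translate([288, 375, 462]) cube([82, 1049, 25]);
translate([480, 375, 462]) cube([82, 1049, 25]);
translate([672, 375, 462]) cube([82, 1049, 25]);
translate([864, 375, 462]) cube([82, 1049, 25]);
translate([1056, 375, 462]) cube([82, 1049, 25]);
translate([1248, 375, 462]) cube([82, 1049, 25]);
translate([1440, 375, 462]) cube([82, 1049, 25]);
translate([1632, 375, 462]) cube([82, 1049, 25]);
translate([1824, 375, 462]) cube([82, 1049, 25]);


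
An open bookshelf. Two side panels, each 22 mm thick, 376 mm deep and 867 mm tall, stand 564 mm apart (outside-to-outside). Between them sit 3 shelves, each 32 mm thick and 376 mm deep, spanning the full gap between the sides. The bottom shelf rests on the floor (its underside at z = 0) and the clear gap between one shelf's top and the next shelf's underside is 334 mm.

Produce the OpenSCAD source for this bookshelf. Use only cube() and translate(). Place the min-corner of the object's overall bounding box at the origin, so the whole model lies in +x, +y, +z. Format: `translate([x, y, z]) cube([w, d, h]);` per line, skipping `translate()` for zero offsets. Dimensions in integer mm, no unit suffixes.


cube([22, 376, 867]);
translate([542, 0, 0]) cube([22, 376, 867]);
translate([22, 0, 0]) cube([520, 376, 32]);
translate([22, 0, 366]) cube([520, 376, 32]);
translate([22, 0, 732]) cube([520, 376, 32]);


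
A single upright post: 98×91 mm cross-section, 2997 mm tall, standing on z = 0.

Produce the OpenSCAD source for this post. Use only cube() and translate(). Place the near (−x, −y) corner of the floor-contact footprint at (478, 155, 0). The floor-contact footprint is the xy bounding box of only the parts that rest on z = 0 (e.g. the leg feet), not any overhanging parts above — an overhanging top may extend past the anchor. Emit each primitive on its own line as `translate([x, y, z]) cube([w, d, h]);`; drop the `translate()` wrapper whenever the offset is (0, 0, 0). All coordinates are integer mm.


translate([478, 155, 0]) cube([98, 91, 2997]);


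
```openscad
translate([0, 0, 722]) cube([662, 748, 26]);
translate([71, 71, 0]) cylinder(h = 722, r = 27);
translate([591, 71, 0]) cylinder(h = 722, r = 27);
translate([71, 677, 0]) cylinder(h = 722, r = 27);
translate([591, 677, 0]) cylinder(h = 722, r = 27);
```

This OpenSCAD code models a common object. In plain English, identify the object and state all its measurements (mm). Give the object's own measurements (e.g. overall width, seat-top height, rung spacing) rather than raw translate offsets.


A table: top 662 mm (x) × 748 mm (y), 26 mm thick, upper face at z = 748 mm, on four round legs of 54 mm diameter, each leg's bounding box inset 44 mm from the nearest pair of top edges from z = 0 to the bottom of the top.


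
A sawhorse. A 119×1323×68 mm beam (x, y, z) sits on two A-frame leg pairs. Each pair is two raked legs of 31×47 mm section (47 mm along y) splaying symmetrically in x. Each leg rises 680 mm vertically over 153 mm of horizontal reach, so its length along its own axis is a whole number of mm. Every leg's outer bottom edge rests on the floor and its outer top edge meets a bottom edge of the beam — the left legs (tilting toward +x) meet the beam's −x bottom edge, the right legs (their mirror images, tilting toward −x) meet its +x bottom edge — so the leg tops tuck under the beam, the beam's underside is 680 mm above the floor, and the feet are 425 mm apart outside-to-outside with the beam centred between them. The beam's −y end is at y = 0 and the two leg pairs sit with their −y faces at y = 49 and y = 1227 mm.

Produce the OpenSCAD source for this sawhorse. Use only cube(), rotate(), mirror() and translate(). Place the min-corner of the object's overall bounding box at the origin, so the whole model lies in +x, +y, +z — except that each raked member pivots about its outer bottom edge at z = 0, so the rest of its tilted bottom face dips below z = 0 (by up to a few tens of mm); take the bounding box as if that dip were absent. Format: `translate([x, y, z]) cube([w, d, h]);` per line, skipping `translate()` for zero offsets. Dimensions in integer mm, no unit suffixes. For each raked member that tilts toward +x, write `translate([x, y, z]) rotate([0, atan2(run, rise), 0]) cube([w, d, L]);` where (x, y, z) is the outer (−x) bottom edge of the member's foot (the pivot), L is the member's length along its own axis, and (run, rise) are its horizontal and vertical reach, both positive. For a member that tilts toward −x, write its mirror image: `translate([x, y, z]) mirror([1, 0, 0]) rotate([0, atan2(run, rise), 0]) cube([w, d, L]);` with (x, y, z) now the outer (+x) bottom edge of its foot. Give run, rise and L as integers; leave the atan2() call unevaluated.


// leg length = √(153² + 680²) = 697
// right-leg outer foot x = 2·153 + 119 = 425
// beam min-corner = (153, 0, 680)
translate([153, 0, 680]) cube([119, 1323, 68]);
translate([0, 49, 0]) rotate([0, atan2(153, 680), 0]) cube([31, 47, 697]);
translate([425, 49, 0]) mirror([1, 0, 0]) rotate([0, atan2(153, 680), 0]) cube([31, 47, 697]);
translate([0, 1227, 0]) rotate([0, atan2(153, 680), 0]) cube([31, 47, 697]);
translate([425, 1227, 0]) mirror([1, 0, 0]) rotate([0, atan2(153, 680), 0]) cube([31, 47, 697]);


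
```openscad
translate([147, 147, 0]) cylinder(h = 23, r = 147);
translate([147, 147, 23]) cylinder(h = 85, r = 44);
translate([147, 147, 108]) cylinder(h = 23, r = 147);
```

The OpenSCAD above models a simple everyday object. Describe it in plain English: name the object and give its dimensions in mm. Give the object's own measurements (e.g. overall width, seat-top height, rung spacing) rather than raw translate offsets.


A spool: two coaxial disc flanges of radius 147 mm and thickness 23 mm, joined by a core cylinder of radius 44 mm and height 85 mm. The lower flange rests on z = 0 and the three cylinders share a vertical axis.


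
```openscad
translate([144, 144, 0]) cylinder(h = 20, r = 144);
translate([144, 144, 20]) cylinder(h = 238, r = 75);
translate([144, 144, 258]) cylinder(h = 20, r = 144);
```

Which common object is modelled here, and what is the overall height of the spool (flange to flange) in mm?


A spool. The overall height is 278 mm.

Three coaxial cylinders, large–small–large — a spool. Two 20 mm flanges and a 238 mm core give 20 + 238 + 20 = 278 mm.


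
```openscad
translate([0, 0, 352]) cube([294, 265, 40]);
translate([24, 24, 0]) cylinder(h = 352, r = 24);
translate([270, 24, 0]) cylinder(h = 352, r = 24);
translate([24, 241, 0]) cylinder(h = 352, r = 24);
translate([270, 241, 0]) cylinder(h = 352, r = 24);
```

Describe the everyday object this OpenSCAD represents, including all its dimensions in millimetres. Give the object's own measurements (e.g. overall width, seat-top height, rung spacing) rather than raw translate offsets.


A simple wooden stool: a rectangular seat 294 mm (x) by 265 mm (y), 40 mm thick, top face at z = 392 mm, on four round legs, each 48 mm in diameter. The legs rest on z = 0, each leg's axis is inset half a diameter from the nearest pair of seat edges (so the leg's bounding box is flush with the corner).


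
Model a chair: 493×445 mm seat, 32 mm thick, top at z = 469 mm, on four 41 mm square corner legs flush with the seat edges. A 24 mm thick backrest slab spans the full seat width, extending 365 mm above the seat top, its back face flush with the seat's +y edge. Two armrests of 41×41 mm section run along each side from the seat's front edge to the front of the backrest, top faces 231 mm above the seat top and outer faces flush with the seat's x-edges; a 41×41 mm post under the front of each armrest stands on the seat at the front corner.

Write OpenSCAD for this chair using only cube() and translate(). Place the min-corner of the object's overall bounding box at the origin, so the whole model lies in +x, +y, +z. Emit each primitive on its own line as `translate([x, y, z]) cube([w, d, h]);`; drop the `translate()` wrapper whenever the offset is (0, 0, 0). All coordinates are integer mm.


translate([0, 0, 437]) cube([493, 445, 32]);
cube([41, 41, 437]);
translate([452, 0, 0]) cube([41, 41, 437]);
translate([0, 404, 0]) cube([41, 41, 437]);
translate([452, 404, 0]) cube([41, 41, 437]);
translate([0, 421, 469]) cube([493, 24, 365]);
translate([0, 0, 659]) cube([41, 421, 41]);
translate([452, 0, 659]) cube([41, 421, 41]);
translate([0, 0, 469]) cube([41, 41, 190]);
translate([452, 0, 469]) cube([41, 41, 190]);


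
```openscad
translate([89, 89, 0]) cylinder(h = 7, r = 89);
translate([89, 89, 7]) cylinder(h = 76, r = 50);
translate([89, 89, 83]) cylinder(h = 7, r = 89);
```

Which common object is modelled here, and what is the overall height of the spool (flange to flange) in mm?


A spool. The overall height is 90 mm.

Three coaxial cylinders, large–small–large — a spool. Two 7 mm flanges and a 76 mm core give 7 + 76 + 7 = 90 mm.


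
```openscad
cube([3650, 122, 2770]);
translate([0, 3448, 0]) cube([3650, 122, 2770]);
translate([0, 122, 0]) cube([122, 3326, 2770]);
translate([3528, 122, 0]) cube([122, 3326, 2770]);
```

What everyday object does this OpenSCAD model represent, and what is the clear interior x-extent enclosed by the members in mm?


A house (or room) frame. The interior width is 3406 mm.

Four 2770 mm walls enclosing a rectangle with no floor or roof — a room or house frame. Outside width is 3650 mm and wall thickness is 122 mm, so the interior width is 3650 − 2 × 122 = 3406 mm.


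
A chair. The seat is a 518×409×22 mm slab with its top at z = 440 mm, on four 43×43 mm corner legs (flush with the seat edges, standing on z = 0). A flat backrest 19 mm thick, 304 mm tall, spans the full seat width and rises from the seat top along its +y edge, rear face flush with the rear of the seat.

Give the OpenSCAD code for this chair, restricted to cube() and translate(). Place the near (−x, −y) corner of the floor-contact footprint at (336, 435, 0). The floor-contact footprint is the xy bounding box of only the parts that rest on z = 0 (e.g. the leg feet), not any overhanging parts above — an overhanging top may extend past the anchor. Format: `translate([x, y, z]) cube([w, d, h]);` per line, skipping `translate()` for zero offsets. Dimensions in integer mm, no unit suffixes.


translate([336, 435, 418]) cube([518, 409, 22]);
translate([336, 435, 0]) cube([43, 43, 418]);
translate([811, 435, 0]) cube([43, 43, 418]);
translate([336, 801, 0]) cube([43, 43, 418]);
translate([811, 801, 0]) cube([43, 43, 418]);
translate([336, 825, 440]) cube([518, 19, 304]);


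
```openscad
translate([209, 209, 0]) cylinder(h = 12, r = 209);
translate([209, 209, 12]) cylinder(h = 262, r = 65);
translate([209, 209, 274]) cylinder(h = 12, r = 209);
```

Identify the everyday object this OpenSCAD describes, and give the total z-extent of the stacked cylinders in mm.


A spool. The overall height is 286 mm.

Three coaxial cylinders, large–small–large — a spool. Two 12 mm flanges and a 262 mm core give 12 + 262 + 12 = 286 mm.


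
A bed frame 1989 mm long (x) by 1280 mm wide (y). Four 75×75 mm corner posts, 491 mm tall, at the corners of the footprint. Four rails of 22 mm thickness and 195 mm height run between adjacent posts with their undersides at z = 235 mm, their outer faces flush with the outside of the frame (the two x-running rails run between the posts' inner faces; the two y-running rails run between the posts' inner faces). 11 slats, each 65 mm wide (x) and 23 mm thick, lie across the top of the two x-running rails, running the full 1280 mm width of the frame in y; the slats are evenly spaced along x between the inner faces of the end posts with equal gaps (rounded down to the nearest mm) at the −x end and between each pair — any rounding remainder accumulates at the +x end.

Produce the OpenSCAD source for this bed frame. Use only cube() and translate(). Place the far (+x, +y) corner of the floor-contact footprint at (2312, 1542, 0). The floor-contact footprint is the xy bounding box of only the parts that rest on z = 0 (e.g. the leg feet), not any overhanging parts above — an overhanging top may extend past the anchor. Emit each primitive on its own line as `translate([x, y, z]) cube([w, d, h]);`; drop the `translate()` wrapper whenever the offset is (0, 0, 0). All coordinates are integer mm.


translate([323, 262, 0]) cube([75, 75, 491]);
translate([323, 1467, 0]) cube([75, 75, 491]);
translate([2237, 262, 0]) cube([75, 75, 491]);
translate([2237, 1467, 0]) cube([75, 75, 491]);
translate([398, 262, 235]) cube([1839, 22, 195]);
translate([398, 1520, 235]) cube([1839, 22, 195]);
translate([323, 337, 235]) cube([22, 1130, 195]);
translate([2290, 337, 235]) cube([22, 1130, 195]);
translate([491, 262, 430]) cube([65, 1280, 23]);
translate([649, 262, 430]) cube([65, 1280, 23]);
translate([807, 262, 430]) cube([65, 1280, 23]);
translate([965, 262, 430]) cube([65, 1280, 23]);
translate([1123, 262, 430]) cube([65, 1280, 23]);
translate([1281, 262, 430]) cube([65, 1280, 23]);
translate([1439, 262, 430]) cube([65, 1280, 23]);
translate([1597, 262, 430]) cube([65, 1280, 23]);
translate([1755, 262, 430]) cube([65, 1280, 23]);
translate([1913, 262, 430]) cube([65, 1280, 23]);
translate([2071, 262, 430]) cube([65, 1280, 23]);


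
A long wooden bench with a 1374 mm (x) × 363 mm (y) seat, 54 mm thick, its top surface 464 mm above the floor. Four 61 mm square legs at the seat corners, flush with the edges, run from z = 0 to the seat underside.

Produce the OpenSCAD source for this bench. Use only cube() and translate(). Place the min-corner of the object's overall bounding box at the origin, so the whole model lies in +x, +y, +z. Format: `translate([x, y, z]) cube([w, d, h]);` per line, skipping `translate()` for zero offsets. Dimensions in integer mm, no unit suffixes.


// leg_h = 464 − 54 = 410
translate([0, 0, 410]) cube([1374, 363, 54]);
cube([61, 61, 410]);
translate([0, 302, 0]) cube([61, 61, 410]);
translate([1313, 0, 0]) cube([61, 61, 410]);
translate([1313, 302, 0]) cube([61, 61, 410]);


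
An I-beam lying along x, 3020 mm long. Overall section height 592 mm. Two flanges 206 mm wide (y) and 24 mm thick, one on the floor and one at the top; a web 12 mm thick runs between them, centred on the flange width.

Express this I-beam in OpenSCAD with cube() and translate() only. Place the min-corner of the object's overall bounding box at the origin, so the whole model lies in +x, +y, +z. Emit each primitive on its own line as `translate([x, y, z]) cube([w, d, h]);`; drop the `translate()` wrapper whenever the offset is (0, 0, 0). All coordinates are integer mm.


cube([3020, 206, 24]);
translate([0, 97, 24]) cube([3020, 12, 544]);
translate([0, 0, 568]) cube([3020, 206, 24]);


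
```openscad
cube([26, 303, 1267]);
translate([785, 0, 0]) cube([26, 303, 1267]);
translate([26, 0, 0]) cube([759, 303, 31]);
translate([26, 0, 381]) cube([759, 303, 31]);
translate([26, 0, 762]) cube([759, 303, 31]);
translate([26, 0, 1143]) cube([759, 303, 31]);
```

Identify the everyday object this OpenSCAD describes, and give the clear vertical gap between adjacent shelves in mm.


A bookshelf. The clear shelf gap is 350 mm.

Two tall side panels with 4 horizontal boards between them — a bookshelf. The first two shelf undersides are at z = 0 and z = 381; with shelf thickness 31, the clear gap is 381 − 0 − 31 = 350 mm.


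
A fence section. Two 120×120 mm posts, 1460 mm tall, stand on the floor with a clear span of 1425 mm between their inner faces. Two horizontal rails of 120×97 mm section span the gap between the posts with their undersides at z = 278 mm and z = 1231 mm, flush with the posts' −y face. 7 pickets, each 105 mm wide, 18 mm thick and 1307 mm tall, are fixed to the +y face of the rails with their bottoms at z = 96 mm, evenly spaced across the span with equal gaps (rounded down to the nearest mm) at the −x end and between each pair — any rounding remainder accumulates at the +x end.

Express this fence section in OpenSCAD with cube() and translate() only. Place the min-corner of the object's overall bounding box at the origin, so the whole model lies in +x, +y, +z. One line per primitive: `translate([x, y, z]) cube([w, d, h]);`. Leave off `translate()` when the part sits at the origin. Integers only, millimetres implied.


cube([120, 120, 1460]);
translate([1545, 0, 0]) cube([120, 120, 1460]);
translate([120, 0, 278]) cube([1425, 120, 97]);
translate([120, 0, 1231]) cube([1425, 120, 97]);
translate([206, 120, 96]) cube([105, 18, 1307]);
translate([397, 120, 96]) cube([105, 18, 1307]);
translate([588, 120, 96]) cube([105, 18, 1307]);
translate([779, 120, 96]) cube([105, 18, 1307]);
translate([970, 120, 96]) cube([105, 18, 1307]);
translate([1161, 120, 96]) cube([105, 18, 1307]);
translate([1352, 120, 96]) cube([105, 18, 1307]);


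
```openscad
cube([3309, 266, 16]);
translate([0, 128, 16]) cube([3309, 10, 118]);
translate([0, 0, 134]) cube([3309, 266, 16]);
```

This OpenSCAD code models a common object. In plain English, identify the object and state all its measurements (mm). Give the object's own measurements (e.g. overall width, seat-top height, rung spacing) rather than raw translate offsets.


An I-beam lying along x, 3309 mm long. Overall section height 150 mm. Two flanges 266 mm wide (y) and 16 mm thick, one on the floor and one at the top; a web 10 mm thick runs between them, centred on the flange width.


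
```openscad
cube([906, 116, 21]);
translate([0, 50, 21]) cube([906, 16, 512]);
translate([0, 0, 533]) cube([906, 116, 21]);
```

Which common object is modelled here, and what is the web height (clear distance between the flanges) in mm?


An I-beam. The web height is 512 mm.

Two wide flanges with a thin centred web — an I-beam. Overall 554 mm minus two 21 mm flanges gives a web of 554 − 2·21 = 512 mm.


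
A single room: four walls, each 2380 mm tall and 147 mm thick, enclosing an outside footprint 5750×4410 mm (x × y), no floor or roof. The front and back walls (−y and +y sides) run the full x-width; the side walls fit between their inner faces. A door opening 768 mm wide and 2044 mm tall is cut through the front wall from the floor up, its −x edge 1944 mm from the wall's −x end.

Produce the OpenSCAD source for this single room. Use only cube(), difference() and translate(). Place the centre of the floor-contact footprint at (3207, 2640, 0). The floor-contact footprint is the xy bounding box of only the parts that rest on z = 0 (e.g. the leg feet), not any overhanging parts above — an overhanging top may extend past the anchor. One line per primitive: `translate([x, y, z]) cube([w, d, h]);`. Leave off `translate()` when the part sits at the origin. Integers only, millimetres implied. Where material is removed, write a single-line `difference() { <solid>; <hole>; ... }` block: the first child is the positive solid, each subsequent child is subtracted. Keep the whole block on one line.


difference() { translate([332, 435, 0]) cube([5750, 147, 2380]); translate([2276, 435, 0]) cube([768, 147, 2044]); }
translate([332, 4698, 0]) cube([5750, 147, 2380]);
translate([332, 582, 0]) cube([147, 4116, 2380]);
translate([5935, 582, 0]) cube([147, 4116, 2380]);


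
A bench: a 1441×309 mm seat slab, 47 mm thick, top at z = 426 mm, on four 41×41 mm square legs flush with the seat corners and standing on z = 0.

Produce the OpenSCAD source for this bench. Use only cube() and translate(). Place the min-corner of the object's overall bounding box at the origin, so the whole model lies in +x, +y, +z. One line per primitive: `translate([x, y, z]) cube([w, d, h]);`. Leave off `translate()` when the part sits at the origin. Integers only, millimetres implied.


// leg_h = 426 − 47 = 379
translate([0, 0, 379]) cube([1441, 309, 47]);
cube([41, 41, 379]);
translate([0, 268, 0]) cube([41, 41, 379]);
translate([1400, 0, 0]) cube([41, 41, 379]);
translate([1400, 268, 0]) cube([41, 41, 379]);


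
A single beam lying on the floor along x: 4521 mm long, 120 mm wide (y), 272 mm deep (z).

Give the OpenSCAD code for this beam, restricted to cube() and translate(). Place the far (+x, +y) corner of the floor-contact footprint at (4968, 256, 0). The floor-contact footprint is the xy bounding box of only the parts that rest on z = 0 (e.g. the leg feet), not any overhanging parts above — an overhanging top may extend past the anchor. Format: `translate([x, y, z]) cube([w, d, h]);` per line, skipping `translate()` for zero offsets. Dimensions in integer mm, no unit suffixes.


translate([447, 136, 0]) cube([4521, 120, 272]);
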